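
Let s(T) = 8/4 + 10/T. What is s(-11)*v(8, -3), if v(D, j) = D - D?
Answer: 0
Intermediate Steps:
v(D, j) = 0
s(T) = 2 + 10/T (s(T) = 8*(¼) + 10/T = 2 + 10/T)
s(-11)*v(8, -3) = (2 + 10/(-11))*0 = (2 + 10*(-1/11))*0 = (2 - 10/11)*0 = (12/11)*0 = 0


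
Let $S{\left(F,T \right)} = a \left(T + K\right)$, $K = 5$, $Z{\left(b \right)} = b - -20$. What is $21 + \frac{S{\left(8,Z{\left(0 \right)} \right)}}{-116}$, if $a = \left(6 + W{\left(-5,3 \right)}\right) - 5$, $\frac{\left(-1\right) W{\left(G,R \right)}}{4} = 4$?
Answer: $\frac{2811}{116} \approx 24.233$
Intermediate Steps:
$W{\left(G,R \right)} = -16$ ($W{\left(G,R \right)} = \left(-4\right) 4 = -16$)
$Z{\left(b \right)} = 20 + b$ ($Z{\left(b \right)} = b + 20 = 20 + b$)
$a = -15$ ($a = \left(6 - 16\right) - 5 = -10 - 5 = -15$)
$S{\left(F,T \right)} = -75 - 15 T$ ($S{\left(F,T \right)} = - 15 \left(T + 5\right) = - 15 \left(5 + T\right) = -75 - 15 T$)
$21 + \frac{S{\left(8,Z{\left(0 \right)} \right)}}{-116} = 21 + \frac{-75 - 15 \left(20 + 0\right)}{-116} = 21 + \left(-75 - 300\right) \left(- \frac{1}{116}\right) = 21 - - \frac{375}{116} = 21 + \frac{375}{116} = \frac{2811}{116}$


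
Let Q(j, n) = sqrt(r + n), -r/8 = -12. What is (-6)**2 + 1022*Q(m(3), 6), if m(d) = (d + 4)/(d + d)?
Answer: 36 + 1022*sqrt(102) ≈ 10358.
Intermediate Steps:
r = 96 (r = -8*(-12) = 96)
m(d) = (4 + d)/(2*d) (m(d) = (4 + d)/((2*d)) = (4 + d)*(1/(2*d)) = (4 + d)/(2*d))
Q(j, n) = sqrt(96 + n)
(-6)**2 + 1022*Q(m(3), 6) = (-6)**2 + 1022*sqrt(96 + 6) = 36 + 1022*sqrt(102)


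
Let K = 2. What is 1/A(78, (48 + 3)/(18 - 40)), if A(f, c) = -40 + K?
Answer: -1/38 ≈ -0.026316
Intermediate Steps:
A(f, c) = -38 (A(f, c) = -40 + 2 = -38)
1/A(78, (48 + 3)/(18 - 40)) = 1/(-38) = -1/38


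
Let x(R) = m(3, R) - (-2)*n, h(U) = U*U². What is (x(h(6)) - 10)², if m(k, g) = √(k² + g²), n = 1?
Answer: 46729 - 48*√5185 ≈ 43273.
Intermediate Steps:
m(k, g) = √(g² + k²)
h(U) = U³
x(R) = 2 + √(9 + R²) (x(R) = √(R² + 3²) - (-2) = √(R² + 9) - 1*(-2) = √(9 + R²) + 2 = 2 + √(9 + R²))
(x(h(6)) - 10)² = ((2 + √(9 + (6³)²)) - 10)² = ((2 + √(9 + 216²)) - 10)² = ((2 + √(9 + 46656)) - 10)² = ((2 + √46665) - 10)² = ((2 + 3*√5185) - 10)² = (-8 + 3*√5185)²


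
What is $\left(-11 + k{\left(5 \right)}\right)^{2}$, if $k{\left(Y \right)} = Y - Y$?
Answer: $121$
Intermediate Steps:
$k{\left(Y \right)} = 0$
$\left(-11 + k{\left(5 \right)}\right)^{2} = \left(-11 + 0\right)^{2} = \left(-11\right)^{2} = 121$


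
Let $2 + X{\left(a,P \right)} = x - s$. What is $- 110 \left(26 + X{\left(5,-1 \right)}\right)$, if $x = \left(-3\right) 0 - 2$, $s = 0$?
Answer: $-2420$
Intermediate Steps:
$x = -2$ ($x = 0 - 2 = -2$)
$X{\left(a,P \right)} = -4$ ($X{\left(a,P \right)} = -2 - 2 = -4$)
$- 110 \left(26 + X{\left(5,-1 \right)}\right) = - 110 \left(26 - 4\right) = \left(-110\right) 22 = -2420$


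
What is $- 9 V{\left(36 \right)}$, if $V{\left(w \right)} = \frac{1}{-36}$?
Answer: $\frac{1}{4} \approx 0.25$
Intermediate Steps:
$V{\left(w \right)} = - \frac{1}{36}$
$- 9 V{\left(36 \right)} = \left(-9\right) \left(- \frac{1}{36}\right) = \frac{1}{4}$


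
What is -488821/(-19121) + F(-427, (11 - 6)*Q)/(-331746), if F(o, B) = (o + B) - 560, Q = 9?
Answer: 27030403908/1057219211 ≈ 25.567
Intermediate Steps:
F(o, B) = -560 + B + o (F(o, B) = (B + o) - 560 = -560 + B + o)
-488821/(-19121) + F(-427, (11 - 6)*Q)/(-331746) = -488821/(-19121) + (-560 + (11 - 6)*9 - 427)/(-331746) = -488821*(-1/19121) + (-560 + 5*9 - 427)*(-1/331746) = 488821/19121 + (-560 + 45 - 427)*(-1/331746) = 488821/19121 - 942*(-1/331746) = 488821/19121 + 157/55291 = 27030403908/1057219211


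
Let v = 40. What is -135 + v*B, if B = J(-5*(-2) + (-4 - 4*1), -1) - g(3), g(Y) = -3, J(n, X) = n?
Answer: 65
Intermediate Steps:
B = 5 (B = (-5*(-2) + (-4 - 4*1)) - 1*(-3) = (10 + (-4 - 4)) + 3 = (10 - 8) + 3 = 2 + 3 = 5)
-135 + v*B = -135 + 40*5 = -135 + 200 = 65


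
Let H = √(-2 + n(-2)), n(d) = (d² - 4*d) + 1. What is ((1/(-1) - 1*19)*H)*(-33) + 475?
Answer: 475 + 660*√11 ≈ 2664.0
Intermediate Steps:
n(d) = 1 + d² - 4*d
H = √11 (H = √(-2 + (1 + (-2)² - 4*(-2))) = √(-2 + (1 + 4 + 8)) = √(-2 + 13) = √11 ≈ 3.3166)
((1/(-1) - 1*19)*H)*(-33) + 475 = ((1/(-1) - 1*19)*√11)*(-33) + 475 = ((-1 - 19)*√11)*(-33) + 475 = -20*√11*(-33) + 475 = 660*√11 + 475 = 475 + 660*√11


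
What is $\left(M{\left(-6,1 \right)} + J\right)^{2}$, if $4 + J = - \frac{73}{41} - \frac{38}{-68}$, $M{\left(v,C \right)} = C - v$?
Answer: $\frac{6145441}{1943236} \approx 3.1625$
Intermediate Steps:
$J = - \frac{7279}{1394}$ ($J = -4 - \left(- \frac{19}{34} + \frac{73}{41}\right) = -4 - \frac{1703}{1394} = - \frac{7279}{1394} \approx -5.2217$)
$\left(M{\left(-6,1 \right)} + J\right)^{2} = \left(\left(1 - -6\right) - \frac{7279}{1394}\right)^{2} = \left(\left(1 + 6\right) - \frac{7279}{1394}\right)^{2} = \left(7 - \frac{7279}{1394}\right)^{2} = \left(\frac{2479}{1394}\right)^{2} = \frac{6145441}{1943236}$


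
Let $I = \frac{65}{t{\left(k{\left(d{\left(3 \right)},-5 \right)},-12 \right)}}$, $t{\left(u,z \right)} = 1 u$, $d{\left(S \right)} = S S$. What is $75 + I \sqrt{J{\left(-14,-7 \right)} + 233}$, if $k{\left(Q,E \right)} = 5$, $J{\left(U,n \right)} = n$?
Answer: $75 + 13 \sqrt{226} \approx 270.43$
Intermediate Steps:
$d{\left(S \right)} = S^{2}$
$t{\left(u,z \right)} = u$
$I = 13$ ($I = \frac{65}{5} = 65 \cdot \frac{1}{5} = 13$)
$75 + I \sqrt{J{\left(-14,-7 \right)} + 233} = 75 + 13 \sqrt{-7 + 233} = 75 + 13 \sqrt{226}$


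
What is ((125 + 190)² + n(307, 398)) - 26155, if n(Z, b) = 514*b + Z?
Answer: 277949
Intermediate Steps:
n(Z, b) = Z + 514*b
((125 + 190)² + n(307, 398)) - 26155 = ((125 + 190)² + (307 + 514*398)) - 26155 = (315² + (307 + 204572)) - 26155 = (99225 + 204879) - 26155 = 304104 - 26155 = 277949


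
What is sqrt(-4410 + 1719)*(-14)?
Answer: -42*I*sqrt(299) ≈ -726.25*I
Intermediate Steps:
sqrt(-4410 + 1719)*(-14) = sqrt(-2691)*(-14) = (3*I*sqrt(299))*(-14) = -42*I*sqrt(299)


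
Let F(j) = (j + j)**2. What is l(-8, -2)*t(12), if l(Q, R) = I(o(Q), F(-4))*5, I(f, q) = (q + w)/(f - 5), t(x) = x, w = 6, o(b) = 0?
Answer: -840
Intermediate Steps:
F(j) = 4*j**2 (F(j) = (2*j)**2 = 4*j**2)
I(f, q) = (6 + q)/(-5 + f) (I(f, q) = (q + 6)/(f - 5) = (6 + q)/(-5 + f))
l(Q, R) = -70 (l(Q, R) = ((6 + 4*(-4)**2)/(-5 + 0))*5 = ((6 + 4*16)/(-5))*5 = -(6 + 64)/5*5 = -1/5*70*5 = -14*5 = -70)
l(-8, -2)*t(12) = -70*12 = -840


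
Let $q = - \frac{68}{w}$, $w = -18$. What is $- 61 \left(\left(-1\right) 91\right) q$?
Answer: $\frac{188734}{9} \approx 20970.0$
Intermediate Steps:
$q = \frac{34}{9}$ ($q = - \frac{68}{-18} = \left(-68\right) \left(- \frac{1}{18}\right) = \frac{34}{9} \approx 3.7778$)
$- 61 \left(\left(-1\right) 91\right) q = - 61 \left(\left(-1\right) 91\right) \frac{34}{9} = \left(-61\right) \left(-91\right) \frac{34}{9} = 5551 \cdot \frac{34}{9} = \frac{188734}{9}$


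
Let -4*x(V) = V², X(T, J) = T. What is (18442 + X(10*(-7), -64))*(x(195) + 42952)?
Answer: 614465319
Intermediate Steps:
x(V) = -V²/4
(18442 + X(10*(-7), -64))*(x(195) + 42952) = (18442 + 10*(-7))*(-¼*195² + 42952) = (18442 - 70)*(-¼*38025 + 42952) = 18372*(-38025/4 + 42952) = 18372*(133783/4) = 614465319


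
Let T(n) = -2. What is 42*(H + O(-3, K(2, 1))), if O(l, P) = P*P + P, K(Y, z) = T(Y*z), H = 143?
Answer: 6090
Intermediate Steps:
K(Y, z) = -2
O(l, P) = P + P² (O(l, P) = P² + P = P + P²)
42*(H + O(-3, K(2, 1))) = 42*(143 - 2*(1 - 2)) = 42*(143 - 2*(-1)) = 42*(143 + 2) = 42*145 = 6090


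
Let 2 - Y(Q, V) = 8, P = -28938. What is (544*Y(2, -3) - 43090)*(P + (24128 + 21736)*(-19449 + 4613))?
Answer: 31542378535668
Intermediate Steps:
Y(Q, V) = -6 (Y(Q, V) = 2 - 1*8 = 2 - 8 = -6)
(544*Y(2, -3) - 43090)*(P + (24128 + 21736)*(-19449 + 4613)) = (544*(-6) - 43090)*(-28938 + (24128 + 21736)*(-19449 + 4613)) = (-3264 - 43090)*(-28938 + 45864*(-14836)) = -46354*(-28938 - 680438304) = -46354*(-680467242) = 31542378535668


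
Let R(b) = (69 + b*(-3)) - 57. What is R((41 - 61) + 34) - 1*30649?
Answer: -30679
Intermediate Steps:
R(b) = 12 - 3*b (R(b) = (69 - 3*b) - 57 = 12 - 3*b)
R((41 - 61) + 34) - 1*30649 = (12 - 3*((41 - 61) + 34)) - 1*30649 = (12 - 3*(-20 + 34)) - 30649 = (12 - 3*14) - 30649 = (12 - 42) - 30649 = -30 - 30649 = -30679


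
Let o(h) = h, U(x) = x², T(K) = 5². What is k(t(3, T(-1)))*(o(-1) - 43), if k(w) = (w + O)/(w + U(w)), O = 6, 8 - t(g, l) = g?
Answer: -242/15 ≈ -16.133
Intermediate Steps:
T(K) = 25
t(g, l) = 8 - g
k(w) = (6 + w)/(w + w²) (k(w) = (w + 6)/(w + w²) = (6 + w)/(w + w²))
k(t(3, T(-1)))*(o(-1) - 43) = ((6 + (8 - 1*3))/((8 - 1*3)*(1 + (8 - 1*3))))*(-1 - 43) = ((6 + (8 - 3))/((8 - 3)*(1 + (8 - 3))))*(-44) = ((6 + 5)/(5*(1 + 5)))*(-44) = ((⅕)*11/6)*(-44) = ((⅕)*(⅙)*11)*(-44) = (11/30)*(-44) = -242/15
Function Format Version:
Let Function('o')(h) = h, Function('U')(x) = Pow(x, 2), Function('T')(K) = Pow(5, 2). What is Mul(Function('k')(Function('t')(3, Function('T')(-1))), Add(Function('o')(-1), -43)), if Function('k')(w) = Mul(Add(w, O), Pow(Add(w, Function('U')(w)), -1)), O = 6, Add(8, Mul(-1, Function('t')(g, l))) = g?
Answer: Rational(-242, 15) ≈ -16.133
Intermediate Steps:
Function('T')(K) = 25
Function('t')(g, l) = Add(8, Mul(-1, g))
Function('k')(w) = Mul(Pow(Add(w, Pow(w, 2)), -1), Add(6, w)) (Function('k')(w) = Mul(Add(w, 6), Pow(Add(w, Pow(w, 2)), -1)) = Mul(Add(6, w), Pow(Add(w, Pow(w, 2)), -1)) = Mul(Pow(Add(w, Pow(w, 2)), -1), Add(6, w)))
Mul(Function('k')(Function('t')(3, Function('T')(-1))), Add(Function('o')(-1), -43)) = Mul(Mul(Pow(Add(8, Mul(-1, 3)), -1), Pow(Add(1, Add(8, Mul(-1, 3))), -1), Add(6, Add(8, Mul(-1, 3)))), Add(-1, -43)) = Mul(Mul(Pow(Add(8, -3), -1), Pow(Add(1, Add(8, -3)), -1), Add(6, Add(8, -3))), -44) = Mul(Mul(Pow(5, -1), Pow(Add(1, 5), -1), Add(6, 5)), -44) = Mul(Mul(Rational(1, 5), Pow(6, -1), 11), -44) = Mul(Mul(Rational(1, 5), Rational(1, 6), 11), -44) = Mul(Rational(11, 30), -44) = Rational(-242, 15)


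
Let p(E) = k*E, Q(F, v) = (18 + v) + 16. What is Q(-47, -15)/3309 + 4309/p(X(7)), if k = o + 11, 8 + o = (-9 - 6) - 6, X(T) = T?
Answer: -4752029/138978 ≈ -34.193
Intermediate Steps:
o = -29 (o = -8 + ((-9 - 6) - 6) = -8 + (-15 - 6) = -8 - 21 = -29)
Q(F, v) = 34 + v
k = -18 (k = -29 + 11 = -18)
p(E) = -18*E
Q(-47, -15)/3309 + 4309/p(X(7)) = (34 - 15)/3309 + 4309/((-18*7)) = 19*(1/3309) + 4309/(-126) = 19/3309 + 4309*(-1/126) = 19/3309 - 4309/126 = -4752029/138978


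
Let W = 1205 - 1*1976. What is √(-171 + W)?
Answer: I*√942 ≈ 30.692*I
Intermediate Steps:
W = -771 (W = 1205 - 1976 = -771)
√(-171 + W) = √(-171 - 771) = √(-942) = I*√942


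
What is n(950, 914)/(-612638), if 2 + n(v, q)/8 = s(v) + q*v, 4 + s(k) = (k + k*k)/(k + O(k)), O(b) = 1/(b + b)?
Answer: -2091984124392/184302033773 ≈ -11.351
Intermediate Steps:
O(b) = 1/(2*b)
s(k) = -4 + (k + k²)/(k + 1/(2*k)) (s(k) = -4 + (k + k*k)/(k + 1/(2*k)) = -4 + (k + k²)/(k + 1/(2*k)))
n(v, q) = -16 + 8*q*v + 8*(-4 + 2*v²*(-3 + v))/(1 + 2*v²) (n(v, q) = -16 + 8*((-4 + 2*v²*(-3 + v))/(1 + 2*v²) + q*v) = -16 + 8*(q*v + (-4 + 2*v²*(-3 + v))/(1 + 2*v²)) = -16 + (8*q*v + 8*(-4 + 2*v²*(-3 + v))/(1 + 2*v²)) = -16 + 8*q*v + 8*(-4 + 2*v²*(-3 + v))/(1 + 2*v²))
n(950, 914)/(-612638) = (8*(-4 + (1 + 2*950²)*(-2 + 914*950) - 2*950²*(3 - 1*950))/(1 + 2*950²))/(-612638) = (8*(-4 + (1 + 2*902500)*(-2 + 868300) - 2*902500*(3 - 950))/(1 + 2*902500))*(-1/612638) = (8*(-4 + (1 + 1805000)*868298 - 2*902500*(-947))/(1 + 1805000))*(-1/612638) = (8*(-4 + 1805001*868298 + 1709335000)/1805001)*(-1/612638) = (8*(1/1805001)*(-4 + 1567278758298 + 1709335000))*(-1/612638) = (8*(1/1805001)*1568988093294)*(-1/612638) = (4183968248784/601667)*(-1/612638) = -2091984124392/184302033773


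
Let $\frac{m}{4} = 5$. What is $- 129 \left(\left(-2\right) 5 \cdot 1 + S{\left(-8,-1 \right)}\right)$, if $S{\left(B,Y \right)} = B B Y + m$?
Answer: $6966$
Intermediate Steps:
$m = 20$ ($m = 4 \cdot 5 = 20$)
$S{\left(B,Y \right)} = 20 + Y B^{2}$ ($S{\left(B,Y \right)} = B B Y + 20 = B^{2} Y + 20 = Y B^{2} + 20 = 20 + Y B^{2}$)
$- 129 \left(\left(-2\right) 5 \cdot 1 + S{\left(-8,-1 \right)}\right) = - 129 \left(\left(-2\right) 5 \cdot 1 + \left(20 - \left(-8\right)^{2}\right)\right) = - 129 \left(\left(-10\right) 1 + \left(20 - 64\right)\right) = - 129 \left(-10 + \left(20 - 64\right)\right) = - 129 \left(-10 - 44\right) = \left(-129\right) \left(-54\right) = 6966$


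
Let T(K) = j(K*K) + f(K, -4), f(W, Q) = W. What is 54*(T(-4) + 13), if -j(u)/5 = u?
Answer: -3834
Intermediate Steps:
j(u) = -5*u
T(K) = K - 5*K² (T(K) = -5*K*K + K = -5*K² + K = K - 5*K²)
54*(T(-4) + 13) = 54*(-4*(1 - 5*(-4)) + 13) = 54*(-4*(1 + 20) + 13) = 54*(-4*21 + 13) = 54*(-84 + 13) = 54*(-71) = -3834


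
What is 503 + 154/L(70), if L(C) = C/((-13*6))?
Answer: 1657/5 ≈ 331.40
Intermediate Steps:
L(C) = -C/78 (L(C) = C/(-78) = C*(-1/78) = -C/78)
503 + 154/L(70) = 503 + 154/((-1/78*70)) = 503 + 154/(-35/39) = 503 + 154*(-39/35) = 503 - 858/5 = 1657/5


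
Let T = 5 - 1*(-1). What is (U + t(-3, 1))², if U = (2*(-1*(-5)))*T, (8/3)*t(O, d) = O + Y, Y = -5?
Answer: 3249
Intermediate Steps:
T = 6 (T = 5 + 1 = 6)
t(O, d) = -15/8 + 3*O/8 (t(O, d) = 3*(O - 5)/8 = 3*(-5 + O)/8 = -15/8 + 3*O/8)
U = 60 (U = (2*(-1*(-5)))*6 = (2*5)*6 = 10*6 = 60)
(U + t(-3, 1))² = (60 + (-15/8 + (3/8)*(-3)))² = (60 + (-15/8 - 9/8))² = (60 - 3)² = 57² = 3249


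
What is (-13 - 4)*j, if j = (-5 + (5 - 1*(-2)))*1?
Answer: -34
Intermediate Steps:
j = 2 (j = (-5 + (5 + 2))*1 = (-5 + 7)*1 = 2*1 = 2)
(-13 - 4)*j = (-13 - 4)*2 = -17*2 = -34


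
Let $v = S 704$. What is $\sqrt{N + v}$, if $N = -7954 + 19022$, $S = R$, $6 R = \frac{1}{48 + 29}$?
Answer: $\frac{2 \sqrt{1220415}}{21} \approx 105.21$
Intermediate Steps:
$R = \frac{1}{462}$ ($R = \frac{1}{6 \left(48 + 29\right)} = \frac{1}{6 \cdot 77} = \frac{1}{6} \cdot \frac{1}{77} = \frac{1}{462} \approx 0.0021645$)
$S = \frac{1}{462} \approx 0.0021645$
$N = 11068$
$v = \frac{32}{21}$ ($v = \frac{1}{462} \cdot 704 = \frac{32}{21} \approx 1.5238$)
$\sqrt{N + v} = \sqrt{11068 + \frac{32}{21}} = \sqrt{\frac{232460}{21}} = \frac{2 \sqrt{1220415}}{21}$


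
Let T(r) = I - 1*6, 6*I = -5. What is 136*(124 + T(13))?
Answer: 47804/3 ≈ 15935.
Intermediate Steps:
I = -5/6 (I = (1/6)*(-5) = -5/6 ≈ -0.83333)
T(r) = -41/6 (T(r) = -5/6 - 1*6 = -5/6 - 6 = -41/6)
136*(124 + T(13)) = 136*(124 - 41/6) = 136*(703/6) = 47804/3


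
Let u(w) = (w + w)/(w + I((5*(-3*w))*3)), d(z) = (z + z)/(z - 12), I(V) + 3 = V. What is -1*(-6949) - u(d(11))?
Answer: 6705829/965 ≈ 6949.0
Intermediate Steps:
I(V) = -3 + V
d(z) = 2*z/(-12 + z) (d(z) = (2*z)/(-12 + z) = 2*z/(-12 + z))
u(w) = 2*w/(-3 - 44*w) (u(w) = (w + w)/(w + (-3 + (5*(-3*w))*3)) = (2*w)/(w + (-3 - 15*w*3)) = (2*w)/(w + (-3 - 45*w)) = (2*w)/(-3 - 44*w) = 2*w/(-3 - 44*w))
-1*(-6949) - u(d(11)) = -1*(-6949) - (-2)*2*11/(-12 + 11)/(3 + 44*(2*11/(-12 + 11))) = 6949 - (-2)*2*11/(-1)/(3 + 44*(2*11/(-1))) = 6949 - (-2)*2*11*(-1)/(3 + 44*(2*11*(-1))) = 6949 - (-2)*(-22)/(3 + 44*(-22)) = 6949 - (-2)*(-22)/(3 - 968) = 6949 - (-2)*(-22)/(-965) = 6949 - (-2)*(-22)*(-1)/965 = 6949 - 1*(-44/965) = 6949 + 44/965 = 6705829/965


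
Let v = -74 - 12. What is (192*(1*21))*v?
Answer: -346752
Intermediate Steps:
v = -86
(192*(1*21))*v = (192*(1*21))*(-86) = (192*21)*(-86) = 4032*(-86) = -346752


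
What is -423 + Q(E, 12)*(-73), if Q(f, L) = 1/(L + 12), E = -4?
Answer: -10225/24 ≈ -426.04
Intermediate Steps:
Q(f, L) = 1/(12 + L)
-423 + Q(E, 12)*(-73) = -423 - 73/(12 + 12) = -423 - 73/24 = -10225/24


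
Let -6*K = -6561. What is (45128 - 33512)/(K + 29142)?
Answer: 7744/20157 ≈ 0.38418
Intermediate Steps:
K = 2187/2 (K = -1/6*(-6561) = 2187/2 ≈ 1093.5)
(45128 - 33512)/(K + 29142) = (45128 - 33512)/(2187/2 + 29142) = 11616/(60471/2) = 11616*(2/60471) = 7744/20157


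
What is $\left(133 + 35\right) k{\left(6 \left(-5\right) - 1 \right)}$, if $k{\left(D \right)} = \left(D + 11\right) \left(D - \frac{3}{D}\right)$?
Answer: $\frac{3218880}{31} \approx 1.0383 \cdot 10^{5}$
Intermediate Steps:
$k{\left(D \right)} = \left(11 + D\right) \left(D - \frac{3}{D}\right)$
$\left(133 + 35\right) k{\left(6 \left(-5\right) - 1 \right)} = \left(133 + 35\right) \left(-3 + \left(6 \left(-5\right) - 1\right)^{2} - \frac{33}{6 \left(-5\right) - 1} + 11 \left(6 \left(-5\right) - 1\right)\right) = 168 \left(-3 + \left(-30 - 1\right)^{2} - \frac{33}{-30 - 1} + 11 \left(-30 - 1\right)\right) = 168 \left(-3 + \left(-31\right)^{2} - \frac{33}{-31} + 11 \left(-31\right)\right) = 168 \left(-3 + 961 - - \frac{33}{31} - 341\right) = 168 \left(-3 + 961 + \frac{33}{31} - 341\right) = 168 \cdot \frac{19160}{31} = \frac{3218880}{31}$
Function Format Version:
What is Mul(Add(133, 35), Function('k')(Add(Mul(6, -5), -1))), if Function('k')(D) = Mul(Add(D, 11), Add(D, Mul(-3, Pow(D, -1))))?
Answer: Rational(3218880, 31) ≈ 1.0383e+5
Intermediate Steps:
Function('k')(D) = Mul(Add(11, D), Add(D, Mul(-3, Pow(D, -1))))
Mul(Add(133, 35), Function('k')(Add(Mul(6, -5), -1))) = Mul(Add(133, 35), Add(-3, Pow(Add(Mul(6, -5), -1), 2), Mul(-33, Pow(Add(Mul(6, -5), -1), -1)), Mul(11, Add(Mul(6, -5), -1)))) = Mul(168, Add(-3, Pow(Add(-30, -1), 2), Mul(-33, Pow(Add(-30, -1), -1)), Mul(11, Add(-30, -1)))) = Mul(168, Add(-3, Pow(-31, 2), Mul(-33, Pow(-31, -1)), Mul(11, -31))) = Mul(168, Add(-3, 961, Mul(-33, Rational(-1, 31)), -341)) = Mul(168, Add(-3, 961, Rational(33, 31), -341)) = Mul(168, Rational(19160, 31)) = Rational(3218880, 31)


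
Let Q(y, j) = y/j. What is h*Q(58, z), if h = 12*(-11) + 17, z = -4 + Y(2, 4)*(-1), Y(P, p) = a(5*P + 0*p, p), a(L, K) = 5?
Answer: 6670/9 ≈ 741.11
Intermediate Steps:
Y(P, p) = 5
z = -9 (z = -4 + 5*(-1) = -4 - 5 = -9)
h = -115 (h = -132 + 17 = -115)
h*Q(58, z) = -6670/(-9) = -6670*(-1)/9 = -115*(-58/9) = 6670/9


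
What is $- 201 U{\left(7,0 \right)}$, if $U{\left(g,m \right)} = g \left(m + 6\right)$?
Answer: $-8442$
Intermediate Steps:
$U{\left(g,m \right)} = g \left(6 + m\right)$
$- 201 U{\left(7,0 \right)} = - 201 \cdot 7 \left(6 + 0\right) = - 201 \cdot 7 \cdot 6 = \left(-201\right) 42 = -8442$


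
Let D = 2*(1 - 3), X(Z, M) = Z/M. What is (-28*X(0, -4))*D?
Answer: 0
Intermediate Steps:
D = -4 (D = 2*(-2) = -4)
(-28*X(0, -4))*D = -0/(-4)*(-4) = -0*(-1)/4*(-4) = -28*0*(-4) = 0*(-4) = 0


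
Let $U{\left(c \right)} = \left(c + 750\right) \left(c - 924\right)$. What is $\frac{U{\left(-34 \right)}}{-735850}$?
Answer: $\frac{342964}{367925} \approx 0.93216$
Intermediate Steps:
$U{\left(c \right)} = \left(-924 + c\right) \left(750 + c\right)$ ($U{\left(c \right)} = \left(750 + c\right) \left(-924 + c\right) = \left(-924 + c\right) \left(750 + c\right)$)
$\frac{U{\left(-34 \right)}}{-735850} = \frac{-693000 + \left(-34\right)^{2} - -5916}{-735850} = \left(-693000 + 1156 + 5916\right) \left(- \frac{1}{735850}\right) = \left(-685928\right) \left(- \frac{1}{735850}\right) = \frac{342964}{367925}$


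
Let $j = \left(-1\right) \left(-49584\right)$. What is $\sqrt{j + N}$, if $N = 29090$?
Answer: $\sqrt{78674} \approx 280.49$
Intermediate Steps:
$j = 49584$
$\sqrt{j + N} = \sqrt{49584 + 29090} = \sqrt{78674}$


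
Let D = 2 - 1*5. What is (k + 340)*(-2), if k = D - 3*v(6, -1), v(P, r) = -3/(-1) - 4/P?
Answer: -660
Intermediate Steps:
v(P, r) = 3 - 4/P (v(P, r) = -3*(-1) - 4/P = 3 - 4/P)
D = -3 (D = 2 - 5 = -3)
k = -10 (k = -3 - 3*(3 - 4/6) = -3 - 3*(3 - 4*⅙) = -3 - 3*(3 - ⅔) = -3 - 3*7/3 = -3 - 7 = -10)
(k + 340)*(-2) = (-10 + 340)*(-2) = 330*(-2) = -660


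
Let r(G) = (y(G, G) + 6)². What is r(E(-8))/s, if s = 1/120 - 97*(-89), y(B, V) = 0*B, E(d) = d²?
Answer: 4320/1035961 ≈ 0.0041700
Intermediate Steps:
y(B, V) = 0
r(G) = 36 (r(G) = (0 + 6)² = 6² = 36)
s = 1035961/120 (s = 1/120 + 8633 = 1035961/120 ≈ 8633.0)
r(E(-8))/s = 36/(1035961/120) = 36*(120/1035961) = 4320/1035961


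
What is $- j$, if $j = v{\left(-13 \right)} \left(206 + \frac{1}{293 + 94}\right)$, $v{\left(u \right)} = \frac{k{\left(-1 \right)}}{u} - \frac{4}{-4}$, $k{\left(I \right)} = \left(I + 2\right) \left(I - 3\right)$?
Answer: $- \frac{1355291}{5031} \approx -269.39$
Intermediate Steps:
$k{\left(I \right)} = \left(-3 + I\right) \left(2 + I\right)$ ($k{\left(I \right)} = \left(2 + I\right) \left(-3 + I\right) = \left(-3 + I\right) \left(2 + I\right)$)
$v{\left(u \right)} = 1 - \frac{4}{u}$ ($v{\left(u \right)} = \frac{-6 + \left(-1\right)^{2} - -1}{u} - \frac{4}{-4} = \frac{-6 + 1 + 1}{u} - -1 = - \frac{4}{u} + 1 = 1 - \frac{4}{u}$)
$j = \frac{1355291}{5031}$ ($j = \frac{-4 - 13}{-13} \left(206 + \frac{1}{293 + 94}\right) = \left(- \frac{1}{13}\right) \left(-17\right) \left(206 + \frac{1}{387}\right) = \frac{17 \left(206 + \frac{1}{387}\right)}{13} = \frac{17}{13} \cdot \frac{79723}{387} = \frac{1355291}{5031} \approx 269.39$)
$- j = \left(-1\right) \frac{1355291}{5031} = - \frac{1355291}{5031}$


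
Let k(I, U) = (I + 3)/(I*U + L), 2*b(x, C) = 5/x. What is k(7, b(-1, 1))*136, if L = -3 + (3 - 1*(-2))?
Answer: -2720/31 ≈ -87.742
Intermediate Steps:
L = 2 (L = -3 + (3 + 2) = -3 + 5 = 2)
b(x, C) = 5/(2*x) (b(x, C) = (5/x)/2 = 5/(2*x))
k(I, U) = (3 + I)/(2 + I*U) (k(I, U) = (I + 3)/(I*U + 2) = (3 + I)/(2 + I*U))
k(7, b(-1, 1))*136 = ((3 + 7)/(2 + 7*((5/2)/(-1))))*136 = (10/(2 + 7*((5/2)*(-1))))*136 = (10/(2 + 7*(-5/2)))*136 = (10/(2 - 35/2))*136 = (10/(-31/2))*136 = -2/31*10*136 = -20/31*136 = -2720/31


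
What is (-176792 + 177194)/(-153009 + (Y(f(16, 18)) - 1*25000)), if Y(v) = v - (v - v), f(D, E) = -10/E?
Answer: -1809/801043 ≈ -0.0022583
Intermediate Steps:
Y(v) = v (Y(v) = v - 1*0 = v + 0 = v)
(-176792 + 177194)/(-153009 + (Y(f(16, 18)) - 1*25000)) = (-176792 + 177194)/(-153009 + (-10/18 - 1*25000)) = 402/(-153009 + (-10*1/18 - 25000)) = 402/(-153009 + (-5/9 - 25000)) = 402/(-153009 - 225005/9) = 402/(-1602086/9) = 402*(-9/1602086) = -1809/801043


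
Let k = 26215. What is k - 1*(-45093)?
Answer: 71308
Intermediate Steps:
k - 1*(-45093) = 26215 - 1*(-45093) = 26215 + 45093 = 71308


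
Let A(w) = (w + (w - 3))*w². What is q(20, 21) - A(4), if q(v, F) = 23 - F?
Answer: -78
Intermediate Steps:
A(w) = w²*(-3 + 2*w) (A(w) = (w + (-3 + w))*w² = (-3 + 2*w)*w² = w²*(-3 + 2*w))
q(20, 21) - A(4) = (23 - 1*21) - 4²*(-3 + 2*4) = (23 - 21) - 16*(-3 + 8) = 2 - 16*5 = 2 - 1*80 = 2 - 80 = -78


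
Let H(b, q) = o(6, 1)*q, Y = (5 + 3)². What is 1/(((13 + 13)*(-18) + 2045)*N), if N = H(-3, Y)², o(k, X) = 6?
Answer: 1/232538112 ≈ 4.3004e-9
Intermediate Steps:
Y = 64 (Y = 8² = 64)
H(b, q) = 6*q
N = 147456 (N = (6*64)² = 384² = 147456)
1/(((13 + 13)*(-18) + 2045)*N) = 1/(((13 + 13)*(-18) + 2045)*147456) = (1/147456)/(26*(-18) + 2045) = (1/147456)/(-468 + 2045) = (1/147456)/1577 = (1/1577)*(1/147456) = 1/232538112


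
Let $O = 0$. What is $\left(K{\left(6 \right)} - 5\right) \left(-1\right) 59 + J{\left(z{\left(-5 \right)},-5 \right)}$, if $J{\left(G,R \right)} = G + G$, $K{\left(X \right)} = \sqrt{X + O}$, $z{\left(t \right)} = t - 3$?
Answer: $279 - 59 \sqrt{6} \approx 134.48$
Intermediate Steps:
$z{\left(t \right)} = -3 + t$
$K{\left(X \right)} = \sqrt{X}$ ($K{\left(X \right)} = \sqrt{X + 0} = \sqrt{X}$)
$J{\left(G,R \right)} = 2 G$
$\left(K{\left(6 \right)} - 5\right) \left(-1\right) 59 + J{\left(z{\left(-5 \right)},-5 \right)} = \left(\sqrt{6} - 5\right) \left(-1\right) 59 + 2 \left(-3 - 5\right) = \left(-5 + \sqrt{6}\right) \left(-1\right) 59 + 2 \left(-8\right) = \left(5 - \sqrt{6}\right) 59 - 16 = \left(295 - 59 \sqrt{6}\right) - 16 = 279 - 59 \sqrt{6}$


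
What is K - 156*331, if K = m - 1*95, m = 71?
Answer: -51660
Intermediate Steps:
K = -24 (K = 71 - 1*95 = 71 - 95 = -24)
K - 156*331 = -24 - 156*331 = -24 - 51636 = -51660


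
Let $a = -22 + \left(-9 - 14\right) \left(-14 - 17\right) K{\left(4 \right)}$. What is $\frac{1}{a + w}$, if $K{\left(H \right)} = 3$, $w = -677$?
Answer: $\frac{1}{1440} \approx 0.00069444$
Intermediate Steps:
$a = 2117$ ($a = -22 + \left(-9 - 14\right) \left(-14 - 17\right) 3 = -22 + \left(-23\right) \left(-31\right) 3 = -22 + 713 \cdot 3 = -22 + 2139 = 2117$)
$\frac{1}{a + w} = \frac{1}{2117 - 677} = \frac{1}{1440}$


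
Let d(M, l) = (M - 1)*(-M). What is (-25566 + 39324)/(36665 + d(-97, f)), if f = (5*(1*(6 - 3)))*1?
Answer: 4586/9053 ≈ 0.50657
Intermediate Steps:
f = 15 (f = (5*(1*3))*1 = (5*3)*1 = 15*1 = 15)
d(M, l) = -M*(-1 + M) (d(M, l) = (-1 + M)*(-M) = -M*(-1 + M))
(-25566 + 39324)/(36665 + d(-97, f)) = (-25566 + 39324)/(36665 - 97*(1 - 1*(-97))) = 13758/(36665 - 97*(1 + 97)) = 13758/(36665 - 97*98) = 13758/(36665 - 9506) = 13758/27159 = 13758*(1/27159) = 4586/9053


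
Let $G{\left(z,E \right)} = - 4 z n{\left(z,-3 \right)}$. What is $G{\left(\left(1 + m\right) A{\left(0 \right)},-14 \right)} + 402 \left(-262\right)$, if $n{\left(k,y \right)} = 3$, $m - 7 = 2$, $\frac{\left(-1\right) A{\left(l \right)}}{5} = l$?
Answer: $-105324$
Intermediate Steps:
$A{\left(l \right)} = - 5 l$
$m = 9$ ($m = 7 + 2 = 9$)
$G{\left(z,E \right)} = - 12 z$ ($G{\left(z,E \right)} = - 4 z 3 = - 12 z$)
$G{\left(\left(1 + m\right) A{\left(0 \right)},-14 \right)} + 402 \left(-262\right) = - 12 \left(1 + 9\right) \left(\left(-5\right) 0\right) + 402 \left(-262\right) = - 12 \cdot 10 \cdot 0 - 105324 = \left(-12\right) 0 - 105324 = 0 - 105324 = -105324$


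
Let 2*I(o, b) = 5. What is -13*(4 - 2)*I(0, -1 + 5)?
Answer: -65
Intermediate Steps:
I(o, b) = 5/2 (I(o, b) = (½)*5 = 5/2)
-13*(4 - 2)*I(0, -1 + 5) = -13*(4 - 2)*5/2 = -26*5/2 = -13*5 = -65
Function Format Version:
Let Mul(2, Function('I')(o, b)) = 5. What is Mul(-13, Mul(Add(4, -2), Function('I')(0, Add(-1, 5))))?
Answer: -65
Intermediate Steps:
Function('I')(o, b) = Rational(5, 2) (Function('I')(o, b) = Mul(Rational(1, 2), 5) = Rational(5, 2))
Mul(-13, Mul(Add(4, -2), Function('I')(0, Add(-1, 5)))) = Mul(-13, Mul(Add(4, -2), Rational(5, 2))) = Mul(-13, Mul(2, Rational(5, 2))) = Mul(-13, 5) = -65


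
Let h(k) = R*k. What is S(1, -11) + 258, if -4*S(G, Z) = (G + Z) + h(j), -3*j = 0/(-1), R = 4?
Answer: 521/2 ≈ 260.50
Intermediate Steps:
j = 0 (j = -0/(-1) = -0*(-1) = -1/3*0 = 0)
h(k) = 4*k
S(G, Z) = -G/4 - Z/4 (S(G, Z) = -((G + Z) + 4*0)/4 = -((G + Z) + 0)/4 = -(G + Z)/4 = -G/4 - Z/4)
S(1, -11) + 258 = (-1/4*1 - 1/4*(-11)) + 258 = (-1/4 + 11/4) + 258 = 5/2 + 258 = 521/2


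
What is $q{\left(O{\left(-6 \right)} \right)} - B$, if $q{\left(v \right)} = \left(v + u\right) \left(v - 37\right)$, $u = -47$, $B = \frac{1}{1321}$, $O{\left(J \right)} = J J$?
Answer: $\frac{14530}{1321} \approx 10.999$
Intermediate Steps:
$O{\left(J \right)} = J^{2}$
$B = \frac{1}{1321} \approx 0.000757$
$q{\left(v \right)} = \left(-47 + v\right) \left(-37 + v\right)$ ($q{\left(v \right)} = \left(v - 47\right) \left(v - 37\right) = \left(-47 + v\right) \left(-37 + v\right)$)
$q{\left(O{\left(-6 \right)} \right)} - B = \left(1739 + \left(\left(-6\right)^{2}\right)^{2} - 84 \left(-6\right)^{2}\right) - \frac{1}{1321} = \left(1739 + 36^{2} - 3024\right) - \frac{1}{1321} = \left(1739 + 1296 - 3024\right) - \frac{1}{1321} = 11 - \frac{1}{1321} = \frac{14530}{1321}$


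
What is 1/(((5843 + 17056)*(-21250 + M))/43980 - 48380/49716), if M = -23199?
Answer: -182209140/4217078700793 ≈ -4.3207e-5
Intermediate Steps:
1/(((5843 + 17056)*(-21250 + M))/43980 - 48380/49716) = 1/(((5843 + 17056)*(-21250 - 23199))/43980 - 48380/49716) = 1/((22899*(-44449))*(1/43980) - 48380*1/49716) = 1/(-1017837651*1/43980 - 12095/12429) = 1/(-339279217/14660 - 12095/12429) = 1/(-4217078700793/182209140) = -182209140/4217078700793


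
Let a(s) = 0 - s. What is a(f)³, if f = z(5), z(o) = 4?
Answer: -64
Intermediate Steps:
f = 4
a(s) = -s
a(f)³ = (-1*4)³ = (-4)³ = -64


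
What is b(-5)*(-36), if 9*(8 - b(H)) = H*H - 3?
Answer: -200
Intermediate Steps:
b(H) = 25/3 - H²/9 (b(H) = 8 - (H*H - 3)/9 = 8 - (H² - 3)/9 = 8 - (-3 + H²)/9 = 8 + (⅓ - H²/9) = 25/3 - H²/9)
b(-5)*(-36) = (25/3 - ⅑*(-5)²)*(-36) = (25/3 - ⅑*25)*(-36) = (25/3 - 25/9)*(-36) = (50/9)*(-36) = -200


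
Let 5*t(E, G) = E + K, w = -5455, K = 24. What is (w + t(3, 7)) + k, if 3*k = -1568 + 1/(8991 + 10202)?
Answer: -573128569/95965 ≈ -5972.3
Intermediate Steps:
t(E, G) = 24/5 + E/5 (t(E, G) = (E + 24)/5 = (24 + E)/5 = 24/5 + E/5)
k = -10031541/19193 (k = (-1568 + 1/(8991 + 10202))/3 = (-1568 + 1/19193)/3 = (⅓)*(-30094623/19193) = -10031541/19193 ≈ -522.67)
(w + t(3, 7)) + k = (-5455 + (24/5 + (⅕)*3)) - 10031541/19193 = (-5455 + (24/5 + ⅗)) - 10031541/19193 = (-5455 + 27/5) - 10031541/19193 = -27248/5 - 10031541/19193 = -573128569/95965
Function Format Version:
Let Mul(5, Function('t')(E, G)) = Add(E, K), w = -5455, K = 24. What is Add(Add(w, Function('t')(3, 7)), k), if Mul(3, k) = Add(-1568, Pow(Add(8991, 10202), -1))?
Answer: Rational(-573128569, 95965) ≈ -5972.3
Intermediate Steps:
Function('t')(E, G) = Add(Rational(24, 5), Mul(Rational(1, 5), E)) (Function('t')(E, G) = Mul(Rational(1, 5), Add(E, 24)) = Mul(Rational(1, 5), Add(24, E)) = Add(Rational(24, 5), Mul(Rational(1, 5), E)))
k = Rational(-10031541, 19193) (k = Mul(Rational(1, 3), Add(-1568, Pow(Add(8991, 10202), -1))) = Mul(Rational(1, 3), Add(-1568, Pow(19193, -1))) = Mul(Rational(1, 3), Add(-1568, Rational(1, 19193))) = Mul(Rational(1, 3), Rational(-30094623, 19193)) = Rational(-10031541, 19193) ≈ -522.67)
Add(Add(w, Function('t')(3, 7)), k) = Add(Add(-5455, Add(Rational(24, 5), Mul(Rational(1, 5), 3))), Rational(-10031541, 19193)) = Add(Add(-5455, Add(Rational(24, 5), Rational(3, 5))), Rational(-10031541, 19193)) = Add(Add(-5455, Rational(27, 5)), Rational(-10031541, 19193)) = Add(Rational(-27248, 5), Rational(-10031541, 19193)) = Rational(-573128569, 95965)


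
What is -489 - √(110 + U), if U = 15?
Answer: -489 - 5*√5 ≈ -500.18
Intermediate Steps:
-489 - √(110 + U) = -489 - √(110 + 15) = -489 - √125 = -489 - 5*√5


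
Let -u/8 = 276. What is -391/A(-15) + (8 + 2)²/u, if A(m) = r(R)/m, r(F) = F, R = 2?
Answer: 1618715/552 ≈ 2932.5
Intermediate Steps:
u = -2208 (u = -8*276 = -2208)
A(m) = 2/m
-391/A(-15) + (8 + 2)²/u = -391/(2/(-15)) + (8 + 2)²/(-2208) = -391/(2*(-1/15)) + 10²*(-1/2208) = -391/(-2/15) + 100*(-1/2208) = -391*(-15/2) - 25/552 = 5865/2 - 25/552 = 1618715/552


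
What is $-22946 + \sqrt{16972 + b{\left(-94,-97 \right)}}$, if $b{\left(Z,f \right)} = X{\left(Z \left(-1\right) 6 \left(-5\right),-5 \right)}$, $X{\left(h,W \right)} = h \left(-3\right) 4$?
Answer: $-22946 + 2 \sqrt{12703} \approx -22721.0$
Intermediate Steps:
$X{\left(h,W \right)} = - 12 h$ ($X{\left(h,W \right)} = - 3 h 4 = - 12 h$)
$b{\left(Z,f \right)} = - 360 Z$ ($b{\left(Z,f \right)} = - 12 Z \left(-1\right) 6 \left(-5\right) = - 12 - Z 6 \left(-5\right) = - 12 - 6 Z \left(-5\right) = - 12 \cdot 30 Z = - 360 Z$)
$-22946 + \sqrt{16972 + b{\left(-94,-97 \right)}} = -22946 + \sqrt{16972 - -33840} = -22946 + \sqrt{16972 + 33840} = -22946 + \sqrt{50812} = -22946 + 2 \sqrt{12703}$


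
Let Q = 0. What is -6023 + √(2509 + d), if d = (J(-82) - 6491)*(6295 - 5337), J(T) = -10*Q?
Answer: -6023 + I*√6215869 ≈ -6023.0 + 2493.2*I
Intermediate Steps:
J(T) = 0 (J(T) = -10*0 = 0)
d = -6218378 (d = (0 - 6491)*(6295 - 5337) = -6491*958 = -6218378)
-6023 + √(2509 + d) = -6023 + √(2509 - 6218378) = -6023 + √(-6215869) = -6023 + I*√6215869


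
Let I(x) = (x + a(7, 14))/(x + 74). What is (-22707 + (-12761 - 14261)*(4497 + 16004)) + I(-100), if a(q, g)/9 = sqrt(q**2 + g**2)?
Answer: -7202009427/13 - 63*sqrt(5)/26 ≈ -5.5400e+8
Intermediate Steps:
a(q, g) = 9*sqrt(g**2 + q**2) (a(q, g) = 9*sqrt(q**2 + g**2) = 9*sqrt(g**2 + q**2))
I(x) = (x + 63*sqrt(5))/(74 + x) (I(x) = (x + 9*sqrt(14**2 + 7**2))/(x + 74) = (x + 9*sqrt(196 + 49))/(74 + x) = (x + 9*sqrt(245))/(74 + x) = (x + 9*(7*sqrt(5)))/(74 + x) = (x + 63*sqrt(5))/(74 + x))
(-22707 + (-12761 - 14261)*(4497 + 16004)) + I(-100) = (-22707 + (-12761 - 14261)*(4497 + 16004)) + (-100 + 63*sqrt(5))/(74 - 100) = (-22707 - 27022*20501) + (-100 + 63*sqrt(5))/(-26) = (-22707 - 553978022) - (-100 + 63*sqrt(5))/26 = -554000729 + (50/13 - 63*sqrt(5)/26) = -7202009427/13 - 63*sqrt(5)/26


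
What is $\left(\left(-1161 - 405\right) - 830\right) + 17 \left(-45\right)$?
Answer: $-3161$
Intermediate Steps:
$\left(\left(-1161 - 405\right) - 830\right) + 17 \left(-45\right) = \left(\left(-1161 - 405\right) - 830\right) - 765 = \left(-1566 - 830\right) - 765 = -2396 - 765 = -3161$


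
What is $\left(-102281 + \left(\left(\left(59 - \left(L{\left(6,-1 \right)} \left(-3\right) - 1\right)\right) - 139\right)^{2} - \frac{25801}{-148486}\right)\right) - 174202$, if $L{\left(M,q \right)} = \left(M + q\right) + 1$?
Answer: $- \frac{40501312531}{148486} \approx -2.7276 \cdot 10^{5}$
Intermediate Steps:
$L{\left(M,q \right)} = 1 + M + q$
$\left(-102281 + \left(\left(\left(59 - \left(L{\left(6,-1 \right)} \left(-3\right) - 1\right)\right) - 139\right)^{2} - \frac{25801}{-148486}\right)\right) - 174202 = \left(-102281 - \left(- \frac{25801}{148486} - \left(\left(59 - \left(\left(1 + 6 - 1\right) \left(-3\right) - 1\right)\right) - 139\right)^{2}\right)\right) - 174202 = \left(-102281 - \left(- \frac{25801}{148486} - \left(\left(59 - \left(6 \left(-3\right) - 1\right)\right) - 139\right)^{2}\right)\right) - 174202 = \left(-102281 - \left(- \frac{25801}{148486} - \left(\left(59 - \left(-18 - 1\right)\right) - 139\right)^{2}\right)\right) - 174202 = \left(-102281 + \left(\left(\left(59 - -19\right) - 139\right)^{2} + \frac{25801}{148486}\right)\right) - 174202 = \left(-102281 + \left(\left(\left(59 + 19\right) - 139\right)^{2} + \frac{25801}{148486}\right)\right) - 174202 = \left(-102281 + \left(\left(78 - 139\right)^{2} + \frac{25801}{148486}\right)\right) - 174202 = \left(-102281 + \left(\left(-61\right)^{2} + \frac{25801}{148486}\right)\right) - 174202 = \left(-102281 + \left(3721 + \frac{25801}{148486}\right)\right) - 174202 = \left(-102281 + \frac{552542207}{148486}\right) - 174202 = - \frac{14634754359}{148486} - 174202 = - \frac{40501312531}{148486}$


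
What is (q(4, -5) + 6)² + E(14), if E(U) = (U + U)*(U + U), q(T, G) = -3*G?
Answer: 1225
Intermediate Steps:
E(U) = 4*U² (E(U) = (2*U)*(2*U) = 4*U²)
(q(4, -5) + 6)² + E(14) = (-3*(-5) + 6)² + 4*14² = (15 + 6)² + 4*196 = 21² + 784 = 441 + 784 = 1225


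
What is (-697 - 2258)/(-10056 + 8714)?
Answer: 2955/1342 ≈ 2.2019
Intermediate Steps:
(-697 - 2258)/(-10056 + 8714) = -2955/(-1342) = -2955*(-1/1342) = 2955/1342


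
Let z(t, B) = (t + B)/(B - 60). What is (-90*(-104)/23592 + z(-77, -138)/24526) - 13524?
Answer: -64556184168551/4773593484 ≈ -13524.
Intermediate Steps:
z(t, B) = (B + t)/(-60 + B)
(-90*(-104)/23592 + z(-77, -138)/24526) - 13524 = (-90*(-104)/23592 + ((-138 - 77)/(-60 - 138))/24526) - 13524 = (9360*(1/23592) + (-215/(-198))*(1/24526)) - 13524 = (390/983 - 1/198*(-215)*(1/24526)) - 13524 = (390/983 + (215/198)*(1/24526)) - 13524 = (390/983 + 215/4856148) - 13524 = 1894109065/4773593484 - 13524 = -64556184168551/4773593484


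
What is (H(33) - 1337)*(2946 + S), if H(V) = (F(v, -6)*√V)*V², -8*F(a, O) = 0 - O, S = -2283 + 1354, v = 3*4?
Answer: -2696729 - 6589539*√33/4 ≈ -1.2160e+7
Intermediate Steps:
v = 12
S = -929
F(a, O) = O/8 (F(a, O) = -(0 - O)/8 = -(-1)*O/8 = O/8)
H(V) = -3*V^(5/2)/4 (H(V) = (((⅛)*(-6))*√V)*V² = (-3*√V/4)*V² = -3*V^(5/2)/4)
(H(33) - 1337)*(2946 + S) = (-3267*√33/4 - 1337)*(2946 - 929) = (-3267*√33/4 - 1337)*2017 = (-1337 - 3267*√33/4)*2017 = -2696729 - 6589539*√33/4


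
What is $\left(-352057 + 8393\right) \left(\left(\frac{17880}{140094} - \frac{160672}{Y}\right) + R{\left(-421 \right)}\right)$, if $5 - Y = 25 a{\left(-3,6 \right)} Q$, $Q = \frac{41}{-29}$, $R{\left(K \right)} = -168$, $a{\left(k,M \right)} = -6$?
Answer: $- \frac{29299718707870528}{140210745} \approx -2.0897 \cdot 10^{8}$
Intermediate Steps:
$Q = - \frac{41}{29}$ ($Q = 41 \left(- \frac{1}{29}\right) = - \frac{41}{29} \approx -1.4138$)
$Y = - \frac{6005}{29}$ ($Y = 5 - 25 \left(-6\right) \left(- \frac{41}{29}\right) = 5 - \left(-150\right) \left(- \frac{41}{29}\right) = 5 - \frac{6150}{29} = - \frac{6005}{29} \approx -207.07$)
$\left(-352057 + 8393\right) \left(\left(\frac{17880}{140094} - \frac{160672}{Y}\right) + R{\left(-421 \right)}\right) = \left(-352057 + 8393\right) \left(\left(\frac{17880}{140094} - \frac{160672}{- \frac{6005}{29}}\right) - 168\right) = - 343664 \left(\left(17880 \cdot \frac{1}{140094} - - \frac{4659488}{6005}\right) - 168\right) = - 343664 \left(\left(\frac{2980}{23349} + \frac{4659488}{6005}\right) - 168\right) = - 343664 \left(\frac{108812280212}{140210745} - 168\right) = \left(-343664\right) \frac{85256875052}{140210745} = - \frac{29299718707870528}{140210745}$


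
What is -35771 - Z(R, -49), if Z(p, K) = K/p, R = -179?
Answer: -6403058/179 ≈ -35771.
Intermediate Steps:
-35771 - Z(R, -49) = -35771 - (-49)/(-179) = -35771 - (-49)*(-1)/179 = -35771 - 1*49/179 = -35771 - 49/179 = -6403058/179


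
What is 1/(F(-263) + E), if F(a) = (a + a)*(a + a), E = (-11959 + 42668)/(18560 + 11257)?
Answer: 29817/8249679001 ≈ 3.6143e-6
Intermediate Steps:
E = 30709/29817 ≈ 1.0299
F(a) = 4*a**2 (F(a) = (2*a)*(2*a) = 4*a**2)
1/(F(-263) + E) = 1/(4*(-263)**2 + 30709/29817) = 1/(4*69169 + 30709/29817) = 1/(276676 + 30709/29817) = 1/(8249679001/29817) = 29817/8249679001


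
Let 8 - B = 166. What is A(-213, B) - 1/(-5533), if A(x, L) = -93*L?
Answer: 81301903/5533 ≈ 14694.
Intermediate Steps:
B = -158 (B = 8 - 1*166 = 8 - 166 = -158)
A(-213, B) - 1/(-5533) = -93*(-158) - 1/(-5533) = 14694 - 1*(-1/5533) = 14694 + 1/5533 = 81301903/5533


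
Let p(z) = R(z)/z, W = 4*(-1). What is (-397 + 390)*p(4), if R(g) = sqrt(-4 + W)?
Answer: -7*I*sqrt(2)/2 ≈ -4.9497*I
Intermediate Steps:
W = -4
R(g) = 2*I*sqrt(2) (R(g) = sqrt(-4 - 4) = sqrt(-8) = 2*I*sqrt(2))
p(z) = 2*I*sqrt(2)/z (p(z) = (2*I*sqrt(2))/z = 2*I*sqrt(2)/z)
(-397 + 390)*p(4) = (-397 + 390)*(2*I*sqrt(2)/4) = -14*I*sqrt(2)/4 = -7*I*sqrt(2)/2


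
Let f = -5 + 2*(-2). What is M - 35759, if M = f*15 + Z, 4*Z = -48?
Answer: -35906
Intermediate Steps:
Z = -12 (Z = (¼)*(-48) = -12)
f = -9 (f = -5 - 4 = -9)
M = -147 (M = -9*15 - 12 = -135 - 12 = -147)
M - 35759 = -147 - 35759 = -35906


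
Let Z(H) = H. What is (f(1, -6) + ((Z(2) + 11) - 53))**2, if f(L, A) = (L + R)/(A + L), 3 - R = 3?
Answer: 40401/25 ≈ 1616.0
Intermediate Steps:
R = 0 (R = 3 - 1*3 = 3 - 3 = 0)
f(L, A) = L/(A + L) (f(L, A) = (L + 0)/(A + L) = L/(A + L))
(f(1, -6) + ((Z(2) + 11) - 53))**2 = (1/(-6 + 1) + ((2 + 11) - 53))**2 = (1/(-5) + (13 - 53))**2 = (1*(-1/5) - 40)**2 = (-1/5 - 40)**2 = (-201/5)**2 = 40401/25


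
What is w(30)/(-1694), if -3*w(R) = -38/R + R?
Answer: 431/76230 ≈ 0.0056539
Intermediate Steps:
w(R) = -R/3 + 38/(3*R) (w(R) = -(-38/R + R)/3 = -(R - 38/R)/3 = -R/3 + 38/(3*R))
w(30)/(-1694) = ((1/3)*(38 - 1*30**2)/30)/(-1694) = ((1/3)*(1/30)*(38 - 1*900))*(-1/1694) = ((1/3)*(1/30)*(38 - 900))*(-1/1694) = ((1/3)*(1/30)*(-862))*(-1/1694) = -431/45*(-1/1694) = 431/76230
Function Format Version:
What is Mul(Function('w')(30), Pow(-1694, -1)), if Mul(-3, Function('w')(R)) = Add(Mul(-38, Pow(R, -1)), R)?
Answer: Rational(431, 76230) ≈ 0.0056539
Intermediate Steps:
Function('w')(R) = Add(Mul(Rational(-1, 3), R), Mul(Rational(38, 3), Pow(R, -1))) (Function('w')(R) = Mul(Rational(-1, 3), Add(Mul(-38, Pow(R, -1)), R)) = Mul(Rational(-1, 3), Add(R, Mul(-38, Pow(R, -1)))) = Add(Mul(Rational(-1, 3), R), Mul(Rational(38, 3), Pow(R, -1))))
Mul(Function('w')(30), Pow(-1694, -1)) = Mul(Mul(Rational(1, 3), Pow(30, -1), Add(38, Mul(-1, Pow(30, 2)))), Pow(-1694, -1)) = Mul(Mul(Rational(1, 3), Rational(1, 30), Add(38, Mul(-1, 900))), Rational(-1, 1694)) = Mul(Mul(Rational(1, 3), Rational(1, 30), Add(38, -900)), Rational(-1, 1694)) = Mul(Mul(Rational(1, 3), Rational(1, 30), -862), Rational(-1, 1694)) = Mul(Rational(-431, 45), Rational(-1, 1694)) = Rational(431, 76230)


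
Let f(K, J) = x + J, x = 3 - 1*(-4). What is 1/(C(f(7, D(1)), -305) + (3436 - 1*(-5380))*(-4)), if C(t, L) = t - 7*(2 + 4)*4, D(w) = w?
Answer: -1/35424 ≈ -2.8229e-5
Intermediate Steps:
x = 7 (x = 3 + 4 = 7)
f(K, J) = 7 + J
C(t, L) = -168 + t (C(t, L) = t - 42*4 = t - 7*24 = t - 168 = -168 + t)
1/(C(f(7, D(1)), -305) + (3436 - 1*(-5380))*(-4)) = 1/((-168 + (7 + 1)) + (3436 - 1*(-5380))*(-4)) = 1/((-168 + 8) + (3436 + 5380)*(-4)) = 1/(-160 + 8816*(-4)) = 1/(-160 - 35264) = 1/(-35424) = -1/35424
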